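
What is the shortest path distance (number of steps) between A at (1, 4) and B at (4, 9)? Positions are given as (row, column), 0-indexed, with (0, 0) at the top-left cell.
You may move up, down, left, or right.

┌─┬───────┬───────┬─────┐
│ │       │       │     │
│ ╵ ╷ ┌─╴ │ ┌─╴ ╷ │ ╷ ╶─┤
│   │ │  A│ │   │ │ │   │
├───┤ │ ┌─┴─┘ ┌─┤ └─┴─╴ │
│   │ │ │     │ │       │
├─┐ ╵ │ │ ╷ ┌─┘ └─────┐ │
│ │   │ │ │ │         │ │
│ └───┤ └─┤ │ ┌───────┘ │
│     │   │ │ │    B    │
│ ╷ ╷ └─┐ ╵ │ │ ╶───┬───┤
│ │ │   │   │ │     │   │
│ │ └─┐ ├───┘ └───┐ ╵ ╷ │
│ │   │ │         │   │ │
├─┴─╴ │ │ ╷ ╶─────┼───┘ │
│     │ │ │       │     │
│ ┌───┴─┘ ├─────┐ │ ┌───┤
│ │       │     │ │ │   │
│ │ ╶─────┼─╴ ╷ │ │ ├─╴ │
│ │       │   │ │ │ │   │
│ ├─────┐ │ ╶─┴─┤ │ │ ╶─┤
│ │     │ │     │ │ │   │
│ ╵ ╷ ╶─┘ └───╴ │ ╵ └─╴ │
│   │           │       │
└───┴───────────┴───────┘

Finding path from (1, 4) to (4, 9):
Path: (1,4) → (1,3) → (2,3) → (3,3) → (4,3) → (4,4) → (5,4) → (5,5) → (4,5) → (3,5) → (2,5) → (2,6) → (1,6) → (1,7) → (0,7) → (0,8) → (1,8) → (2,8) → (2,9) → (2,10) → (2,11) → (3,11) → (4,11) → (4,10) → (4,9)
Distance: 24 steps

Solution:

┌─┬───────┬───────┬─────┐
│ │       │    ↱ ↓│     │
│ ╵ ╷ ┌─╴ │ ┌─╴ ╷ │ ╷ ╶─┤
│   │ │↓ A│ │↱ ↑│↓│ │   │
├───┤ │ ┌─┴─┘ ┌─┤ └─┴─╴ │
│   │ │↓│  ↱ ↑│ │↳ → → ↓│
├─┐ ╵ │ │ ╷ ┌─┘ └─────┐ │
│ │   │↓│ │↑│         │↓│
│ └───┤ └─┤ │ ┌───────┘ │
│     │↳ ↓│↑│ │    B ← ↲│
│ ╷ ╷ └─┐ ╵ │ │ ╶───┬───┤
│ │ │   │↳ ↑│ │     │   │
│ │ └─┐ ├───┘ └───┐ ╵ ╷ │
│ │   │ │         │   │ │
├─┴─╴ │ │ ╷ ╶─────┼───┘ │
│     │ │ │       │     │
│ ┌───┴─┘ ├─────┐ │ ┌───┤
│ │       │     │ │ │   │
│ │ ╶─────┼─╴ ╷ │ │ ├─╴ │
│ │       │   │ │ │ │   │
│ ├─────┐ │ ╶─┴─┤ │ │ ╶─┤
│ │     │ │     │ │ │   │
│ ╵ ╷ ╶─┘ └───╴ │ ╵ └─╴ │
│   │           │       │
└───┴───────────┴───────┘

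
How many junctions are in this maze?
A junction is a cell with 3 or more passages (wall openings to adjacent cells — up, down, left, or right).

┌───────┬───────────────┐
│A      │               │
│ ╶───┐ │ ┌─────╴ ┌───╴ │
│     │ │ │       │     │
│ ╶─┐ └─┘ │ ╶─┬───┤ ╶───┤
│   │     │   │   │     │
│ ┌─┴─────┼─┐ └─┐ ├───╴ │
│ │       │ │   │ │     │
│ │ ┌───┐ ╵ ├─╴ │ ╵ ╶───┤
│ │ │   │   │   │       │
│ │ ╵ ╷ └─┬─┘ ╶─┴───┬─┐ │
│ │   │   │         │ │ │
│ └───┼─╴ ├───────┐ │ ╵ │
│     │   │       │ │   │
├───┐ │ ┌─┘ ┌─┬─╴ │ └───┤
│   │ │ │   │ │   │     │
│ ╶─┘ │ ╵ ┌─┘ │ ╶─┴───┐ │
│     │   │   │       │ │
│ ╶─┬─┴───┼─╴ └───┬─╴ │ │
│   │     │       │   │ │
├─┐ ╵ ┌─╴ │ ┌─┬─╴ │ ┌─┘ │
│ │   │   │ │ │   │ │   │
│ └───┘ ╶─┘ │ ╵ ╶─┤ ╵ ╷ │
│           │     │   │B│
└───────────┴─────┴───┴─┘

Checking each cell for number of passages:

Junctions found (3+ passages):
  (0, 8): 3 passages
  (1, 0): 3 passages
  (2, 0): 3 passages
  (4, 9): 3 passages
  (5, 6): 3 passages
  (8, 0): 3 passages
  (8, 6): 3 passages
  (9, 6): 3 passages
  (10, 11): 3 passages
  (11, 3): 3 passages
  (11, 7): 3 passages
Total junctions: 11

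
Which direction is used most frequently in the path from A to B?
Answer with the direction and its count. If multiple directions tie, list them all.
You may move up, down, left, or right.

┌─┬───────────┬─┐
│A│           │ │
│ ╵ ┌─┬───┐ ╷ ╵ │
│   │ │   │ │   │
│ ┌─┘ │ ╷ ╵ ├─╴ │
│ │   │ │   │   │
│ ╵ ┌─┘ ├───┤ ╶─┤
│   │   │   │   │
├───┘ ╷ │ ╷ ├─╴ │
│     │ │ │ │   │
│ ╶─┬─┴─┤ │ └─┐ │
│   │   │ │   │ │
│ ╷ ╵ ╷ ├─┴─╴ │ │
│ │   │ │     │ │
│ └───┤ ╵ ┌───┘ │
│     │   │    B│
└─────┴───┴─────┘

Directions: down, right, up, right, right, right, right, right, down, right, down, left, down, right, down, down, down, down
Counts: {'down': 8, 'right': 8, 'up': 1, 'left': 1}
Most common: down and right (tied at 8 times each)

Solution:

┌─┬───────────┬─┐
│A│↱ → → → → ↓│ │
│ ╵ ┌─┬───┐ ╷ ╵ │
│↳ ↑│ │   │ │↳ ↓│
│ ┌─┘ │ ╷ ╵ ├─╴ │
│ │   │ │   │↓ ↲│
│ ╵ ┌─┘ ├───┤ ╶─┤
│   │   │   │↳ ↓│
├───┘ ╷ │ ╷ ├─╴ │
│     │ │ │ │  ↓│
│ ╶─┬─┴─┤ │ └─┐ │
│   │   │ │   │↓│
│ ╷ ╵ ╷ ├─┴─╴ │ │
│ │   │ │     │↓│
│ └───┤ ╵ ┌───┘ │
│     │   │    B│
└─────┴───┴─────┘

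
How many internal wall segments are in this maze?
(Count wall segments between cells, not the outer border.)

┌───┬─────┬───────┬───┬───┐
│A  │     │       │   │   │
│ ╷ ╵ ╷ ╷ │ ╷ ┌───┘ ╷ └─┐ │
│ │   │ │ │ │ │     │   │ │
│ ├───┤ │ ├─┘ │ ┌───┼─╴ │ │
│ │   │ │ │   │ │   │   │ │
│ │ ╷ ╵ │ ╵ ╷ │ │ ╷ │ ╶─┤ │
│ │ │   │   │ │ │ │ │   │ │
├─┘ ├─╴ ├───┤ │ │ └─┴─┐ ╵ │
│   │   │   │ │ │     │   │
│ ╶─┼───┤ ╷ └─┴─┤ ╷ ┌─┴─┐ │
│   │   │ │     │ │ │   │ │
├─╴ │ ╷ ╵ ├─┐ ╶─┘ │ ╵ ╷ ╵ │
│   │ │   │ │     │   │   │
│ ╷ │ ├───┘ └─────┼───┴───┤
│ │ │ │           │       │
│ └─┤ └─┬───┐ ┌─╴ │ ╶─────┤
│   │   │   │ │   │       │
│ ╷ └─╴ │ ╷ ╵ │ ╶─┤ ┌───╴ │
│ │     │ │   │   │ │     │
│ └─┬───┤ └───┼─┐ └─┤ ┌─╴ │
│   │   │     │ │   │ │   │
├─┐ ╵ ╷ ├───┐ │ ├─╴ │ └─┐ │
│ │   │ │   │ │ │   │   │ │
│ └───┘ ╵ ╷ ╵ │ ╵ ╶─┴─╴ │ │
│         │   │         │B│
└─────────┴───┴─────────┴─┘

Counting internal wall segments:
Total internal walls: 144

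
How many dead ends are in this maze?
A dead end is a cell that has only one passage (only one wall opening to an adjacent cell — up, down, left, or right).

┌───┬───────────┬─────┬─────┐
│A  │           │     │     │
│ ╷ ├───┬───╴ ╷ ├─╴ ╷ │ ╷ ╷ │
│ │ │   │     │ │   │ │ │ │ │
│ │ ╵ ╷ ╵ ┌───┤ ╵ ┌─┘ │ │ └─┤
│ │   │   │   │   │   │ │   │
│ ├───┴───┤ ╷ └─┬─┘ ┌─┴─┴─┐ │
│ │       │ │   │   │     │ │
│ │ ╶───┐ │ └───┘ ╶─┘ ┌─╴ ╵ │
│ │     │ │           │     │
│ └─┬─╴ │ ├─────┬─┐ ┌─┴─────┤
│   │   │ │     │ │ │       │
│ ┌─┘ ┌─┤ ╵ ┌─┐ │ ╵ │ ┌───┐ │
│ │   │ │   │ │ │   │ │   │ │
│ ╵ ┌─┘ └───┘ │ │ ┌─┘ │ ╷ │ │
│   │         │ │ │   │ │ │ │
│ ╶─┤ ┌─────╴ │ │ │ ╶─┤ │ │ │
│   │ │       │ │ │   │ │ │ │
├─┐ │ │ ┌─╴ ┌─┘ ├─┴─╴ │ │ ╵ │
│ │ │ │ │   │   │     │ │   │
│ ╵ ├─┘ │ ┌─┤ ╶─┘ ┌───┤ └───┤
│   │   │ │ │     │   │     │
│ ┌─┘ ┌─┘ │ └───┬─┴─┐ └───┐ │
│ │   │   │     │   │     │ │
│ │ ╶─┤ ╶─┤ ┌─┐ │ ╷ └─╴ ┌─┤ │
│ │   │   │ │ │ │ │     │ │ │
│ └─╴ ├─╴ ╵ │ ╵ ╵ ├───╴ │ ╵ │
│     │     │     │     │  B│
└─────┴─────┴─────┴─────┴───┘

Checking each cell for number of passages:

Dead ends found at positions:
  (0, 2)
  (0, 8)
  (1, 13)
  (2, 11)
  (3, 7)
  (4, 11)
  (5, 1)
  (5, 8)
  (6, 3)
  (6, 6)
  (8, 8)
  (9, 0)
  (9, 2)
  (10, 5)
  (10, 9)
  (11, 12)
  (12, 6)
  (12, 12)
  (13, 3)
  (13, 9)
Total dead ends: 20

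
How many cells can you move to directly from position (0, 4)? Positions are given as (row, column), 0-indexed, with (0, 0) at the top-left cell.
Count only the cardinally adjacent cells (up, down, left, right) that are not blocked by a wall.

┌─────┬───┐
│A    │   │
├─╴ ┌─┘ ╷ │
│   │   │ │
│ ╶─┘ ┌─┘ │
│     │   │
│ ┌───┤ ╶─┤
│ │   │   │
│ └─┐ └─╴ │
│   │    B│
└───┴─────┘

Checking passable neighbors of (0, 4):
Neighbors: (1, 4), (0, 3)
Count: 2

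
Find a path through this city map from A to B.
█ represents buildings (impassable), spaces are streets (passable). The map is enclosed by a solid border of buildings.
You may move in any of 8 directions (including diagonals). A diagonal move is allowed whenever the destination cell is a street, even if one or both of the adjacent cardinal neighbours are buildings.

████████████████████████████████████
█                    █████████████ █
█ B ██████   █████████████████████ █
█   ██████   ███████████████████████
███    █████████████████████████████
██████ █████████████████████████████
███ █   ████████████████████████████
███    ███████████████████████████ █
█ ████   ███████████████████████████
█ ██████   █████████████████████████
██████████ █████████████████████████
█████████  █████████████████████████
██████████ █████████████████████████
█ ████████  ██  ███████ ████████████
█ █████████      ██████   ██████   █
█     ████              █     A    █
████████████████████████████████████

Finding the shortest path from A to B:
Movement: 8-directional
Path length: 32 steps
Directions: left → left → left → left → left → up-left → left → down-left → left → left → left → left → left → left → left → left → left → up-left → up-left → up-left → up → up → up-left → left → up-left → up-left → up → up → up-left → left → up-left → up-left

Solution:

████████████████████████████████████
█                    █████████████ █
█ B ██████   █████████████████████ █
█  ↖██████   ███████████████████████
███ ↖← █████████████████████████████
██████↖█████████████████████████████
███ █ ↑ ████████████████████████████
███   ↑███████████████████████████ █
█ ████ ↖ ███████████████████████████
█ ██████↖← █████████████████████████
██████████↖█████████████████████████
█████████ ↑█████████████████████████
██████████↑█████████████████████████
█ ████████ ↖██  ███████ ████████████
█ █████████ ↖    ██████↙← ██████   █
█     ████   ↖←←←←←←←←← █↖←←←←A    █
████████████████████████████████████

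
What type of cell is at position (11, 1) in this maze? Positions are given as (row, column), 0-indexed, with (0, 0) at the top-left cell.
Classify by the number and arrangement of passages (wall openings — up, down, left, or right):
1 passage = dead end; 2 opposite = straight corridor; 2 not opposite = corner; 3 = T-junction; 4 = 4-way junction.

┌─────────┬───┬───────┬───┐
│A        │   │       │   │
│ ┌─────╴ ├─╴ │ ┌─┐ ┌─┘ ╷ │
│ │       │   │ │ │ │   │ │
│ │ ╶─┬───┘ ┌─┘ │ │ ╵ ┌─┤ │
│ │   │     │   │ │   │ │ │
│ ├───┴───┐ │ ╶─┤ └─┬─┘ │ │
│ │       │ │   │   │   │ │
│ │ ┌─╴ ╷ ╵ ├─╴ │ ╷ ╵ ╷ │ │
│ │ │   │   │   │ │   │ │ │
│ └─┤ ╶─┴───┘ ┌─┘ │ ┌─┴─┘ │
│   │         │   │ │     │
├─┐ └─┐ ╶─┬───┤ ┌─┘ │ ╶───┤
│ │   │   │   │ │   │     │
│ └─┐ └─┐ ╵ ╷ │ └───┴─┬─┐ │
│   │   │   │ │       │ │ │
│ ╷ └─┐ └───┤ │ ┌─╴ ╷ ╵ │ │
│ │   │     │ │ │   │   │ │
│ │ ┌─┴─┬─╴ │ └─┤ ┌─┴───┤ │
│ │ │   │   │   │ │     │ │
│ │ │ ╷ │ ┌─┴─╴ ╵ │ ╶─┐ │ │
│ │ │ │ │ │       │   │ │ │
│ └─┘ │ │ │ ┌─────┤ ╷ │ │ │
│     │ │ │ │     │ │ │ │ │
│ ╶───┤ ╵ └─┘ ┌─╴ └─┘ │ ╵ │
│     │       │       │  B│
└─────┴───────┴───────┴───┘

Checking cell at (11, 1):
Number of passages: 2
Cell type: straight corridor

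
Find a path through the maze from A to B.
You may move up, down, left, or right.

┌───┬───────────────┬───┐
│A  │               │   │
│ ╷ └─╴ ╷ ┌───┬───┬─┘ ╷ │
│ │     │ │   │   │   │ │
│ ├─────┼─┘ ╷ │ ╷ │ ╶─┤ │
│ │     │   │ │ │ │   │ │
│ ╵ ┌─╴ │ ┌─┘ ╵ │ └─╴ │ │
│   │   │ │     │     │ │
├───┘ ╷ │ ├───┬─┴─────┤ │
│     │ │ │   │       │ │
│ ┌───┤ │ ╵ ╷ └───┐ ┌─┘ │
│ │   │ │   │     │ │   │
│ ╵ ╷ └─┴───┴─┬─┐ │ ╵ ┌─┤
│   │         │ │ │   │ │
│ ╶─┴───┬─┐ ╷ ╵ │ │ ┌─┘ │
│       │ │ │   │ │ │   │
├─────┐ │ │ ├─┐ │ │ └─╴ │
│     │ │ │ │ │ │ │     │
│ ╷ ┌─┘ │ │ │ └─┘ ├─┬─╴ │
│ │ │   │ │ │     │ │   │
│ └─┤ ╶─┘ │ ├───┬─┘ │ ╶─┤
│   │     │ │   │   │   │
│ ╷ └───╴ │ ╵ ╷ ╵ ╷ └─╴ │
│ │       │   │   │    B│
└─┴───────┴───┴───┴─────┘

Finding the shortest path through the maze:
Path length: 36 steps
Directions: down → down → down → right → up → right → right → down → left → down → left → left → down → down → right → up → right → down → right → right → right → down → down → down → down → down → right → up → right → down → right → up → right → down → right → right

Solution:

┌───┬───────────────┬───┐
│A  │               │   │
│ ╷ └─╴ ╷ ┌───┬───┬─┘ ╷ │
│↓│     │ │   │   │   │ │
│ ├─────┼─┘ ╷ │ ╷ │ ╶─┤ │
│↓│↱ → ↓│   │ │ │ │   │ │
│ ╵ ┌─╴ │ ┌─┘ ╵ │ └─╴ │ │
│↳ ↑│↓ ↲│ │     │     │ │
├───┘ ╷ │ ├───┬─┴─────┤ │
│↓ ← ↲│ │ │   │       │ │
│ ┌───┤ │ ╵ ╷ └───┐ ┌─┘ │
│↓│↱ ↓│ │   │     │ │   │
│ ╵ ╷ └─┴───┴─┬─┐ │ ╵ ┌─┤
│↳ ↑│↳ → → ↓  │ │ │   │ │
│ ╶─┴───┬─┐ ╷ ╵ │ │ ┌─┘ │
│       │ │↓│   │ │ │   │
├─────┐ │ │ ├─┐ │ │ └─╴ │
│     │ │ │↓│ │ │ │     │
│ ╷ ┌─┘ │ │ │ └─┘ ├─┬─╴ │
│ │ │   │ │↓│     │ │   │
│ └─┤ ╶─┘ │ ├───┬─┘ │ ╶─┤
│   │     │↓│↱ ↓│↱ ↓│   │
│ ╷ └───╴ │ ╵ ╷ ╵ ╷ └─╴ │
│ │       │↳ ↑│↳ ↑│↳ → B│
└─┴───────┴───┴───┴─────┘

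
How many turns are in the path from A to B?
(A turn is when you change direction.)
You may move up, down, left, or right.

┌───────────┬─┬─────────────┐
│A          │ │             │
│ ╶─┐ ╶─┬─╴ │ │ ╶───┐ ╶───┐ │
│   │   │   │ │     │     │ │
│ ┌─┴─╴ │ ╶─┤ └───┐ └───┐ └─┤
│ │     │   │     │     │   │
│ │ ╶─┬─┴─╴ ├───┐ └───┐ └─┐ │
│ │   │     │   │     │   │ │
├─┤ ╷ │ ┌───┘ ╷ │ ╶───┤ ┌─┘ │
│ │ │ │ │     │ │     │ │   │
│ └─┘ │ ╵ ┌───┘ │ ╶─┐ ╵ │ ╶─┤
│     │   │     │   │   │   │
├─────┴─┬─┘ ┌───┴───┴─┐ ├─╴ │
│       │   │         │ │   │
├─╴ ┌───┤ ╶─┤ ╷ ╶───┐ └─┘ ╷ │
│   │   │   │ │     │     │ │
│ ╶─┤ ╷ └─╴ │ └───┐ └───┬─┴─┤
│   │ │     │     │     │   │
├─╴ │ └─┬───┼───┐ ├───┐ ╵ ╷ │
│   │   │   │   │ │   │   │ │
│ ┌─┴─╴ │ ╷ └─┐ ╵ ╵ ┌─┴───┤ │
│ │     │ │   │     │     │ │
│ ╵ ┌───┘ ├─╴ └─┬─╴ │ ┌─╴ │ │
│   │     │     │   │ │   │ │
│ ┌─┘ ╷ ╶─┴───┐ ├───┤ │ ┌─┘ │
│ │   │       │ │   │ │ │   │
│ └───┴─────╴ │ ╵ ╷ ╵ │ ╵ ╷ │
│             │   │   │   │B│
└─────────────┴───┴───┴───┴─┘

Directions: right, right, right, right, right, down, left, down, right, down, left, left, down, down, right, up, right, right, up, right, down, down, left, left, down, left, down, right, down, left, left, up, left, down, down, right, down, left, left, down, left, down, down, right, right, right, right, right, right, up, left, left, left, up, right, up, up, right, down, right, down, right, down, down, right, up, right, down, right, up, up, up, right, right, down, left, down, down, right, up, right, down
Number of turns: 55

Solution:

┌───────────┬─┬─────────────┐
│A → → → → ↓│ │             │
│ ╶─┐ ╶─┬─╴ │ │ ╶───┐ ╶───┐ │
│   │   │↓ ↲│ │     │     │ │
│ ┌─┴─╴ │ ╶─┤ └───┐ └───┐ └─┤
│ │     │↳ ↓│     │     │   │
│ │ ╶─┬─┴─╴ ├───┐ └───┐ └─┐ │
│ │   │↓ ← ↲│↱ ↓│     │   │ │
├─┤ ╷ │ ┌───┘ ╷ │ ╶───┤ ┌─┘ │
│ │ │ │↓│↱ → ↑│↓│     │ │   │
│ └─┘ │ ╵ ┌───┘ │ ╶─┐ ╵ │ ╶─┤
│     │↳ ↑│↓ ← ↲│   │   │   │
├─────┴─┬─┘ ┌───┴───┴─┐ ├─╴ │
│       │↓ ↲│         │ │   │
├─╴ ┌───┤ ╶─┤ ╷ ╶───┐ └─┘ ╷ │
│   │↓ ↰│↳ ↓│ │     │     │ │
│ ╶─┤ ╷ └─╴ │ └───┐ └───┬─┴─┤
│   │↓│↑ ← ↲│     │     │   │
├─╴ │ └─┬───┼───┐ ├───┐ ╵ ╷ │
│   │↳ ↓│↱ ↓│   │ │   │   │ │
│ ┌─┴─╴ │ ╷ └─┐ ╵ ╵ ┌─┴───┤ │
│ │↓ ← ↲│↑│↳ ↓│     │↱ → ↓│ │
│ ╵ ┌───┘ ├─╴ └─┬─╴ │ ┌─╴ │ │
│↓ ↲│  ↱ ↑│  ↳ ↓│   │↑│↓ ↲│ │
│ ┌─┘ ╷ ╶─┴───┐ ├───┤ │ ┌─┘ │
│↓│   │↑ ← ← ↰│↓│↱ ↓│↑│↓│↱ ↓│
│ └───┴─────╴ │ ╵ ╷ ╵ │ ╵ ╷ │
│↳ → → → → → ↑│↳ ↑│↳ ↑│↳ ↑│B│
└─────────────┴───┴───┴───┴─┘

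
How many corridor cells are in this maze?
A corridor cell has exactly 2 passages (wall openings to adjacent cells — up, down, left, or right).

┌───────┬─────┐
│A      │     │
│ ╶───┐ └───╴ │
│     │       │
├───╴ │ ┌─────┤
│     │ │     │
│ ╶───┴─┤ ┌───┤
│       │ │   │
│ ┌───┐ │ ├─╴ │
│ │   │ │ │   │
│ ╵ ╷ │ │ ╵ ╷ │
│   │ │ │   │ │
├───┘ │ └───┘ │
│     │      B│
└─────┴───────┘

Counting cells with exactly 2 passages:
Total corridor cells: 41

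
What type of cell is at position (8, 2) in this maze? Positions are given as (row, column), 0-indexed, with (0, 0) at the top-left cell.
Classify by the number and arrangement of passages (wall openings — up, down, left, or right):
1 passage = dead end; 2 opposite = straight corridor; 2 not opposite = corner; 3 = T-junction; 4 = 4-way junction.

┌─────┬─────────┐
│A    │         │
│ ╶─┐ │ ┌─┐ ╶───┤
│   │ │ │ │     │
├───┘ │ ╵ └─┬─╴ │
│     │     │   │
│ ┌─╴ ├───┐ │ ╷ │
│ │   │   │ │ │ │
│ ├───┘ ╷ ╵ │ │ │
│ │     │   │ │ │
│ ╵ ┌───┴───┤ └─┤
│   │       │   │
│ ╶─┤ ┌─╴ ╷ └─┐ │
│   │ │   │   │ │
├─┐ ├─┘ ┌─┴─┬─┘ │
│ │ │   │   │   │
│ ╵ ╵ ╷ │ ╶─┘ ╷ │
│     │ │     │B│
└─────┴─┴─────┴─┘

Checking cell at (8, 2):
Number of passages: 2
Cell type: corner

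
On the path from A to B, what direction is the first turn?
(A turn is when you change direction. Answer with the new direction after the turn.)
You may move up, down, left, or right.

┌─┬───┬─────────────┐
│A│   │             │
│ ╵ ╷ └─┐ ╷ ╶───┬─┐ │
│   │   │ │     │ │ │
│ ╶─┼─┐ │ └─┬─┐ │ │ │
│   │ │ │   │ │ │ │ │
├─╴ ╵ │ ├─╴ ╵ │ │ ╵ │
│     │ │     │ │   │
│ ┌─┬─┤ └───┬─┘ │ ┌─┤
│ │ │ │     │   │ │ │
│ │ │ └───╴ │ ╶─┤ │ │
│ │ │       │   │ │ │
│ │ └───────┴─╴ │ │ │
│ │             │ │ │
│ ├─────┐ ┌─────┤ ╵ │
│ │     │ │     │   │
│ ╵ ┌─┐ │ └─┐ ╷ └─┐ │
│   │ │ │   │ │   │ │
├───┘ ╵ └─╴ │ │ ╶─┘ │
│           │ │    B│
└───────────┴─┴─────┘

Directions: down, down, right, down, left, down, down, down, down, down, right, up, right, right, down, down, right, right, up, left, up, up, right, right, right, up, left, up, right, up, up, up, left, left, up, right, right, right, right, down, down, down, left, down, down, down, down, right, down, down
First turn direction: right

Solution:

┌─┬───┬─────────────┐
│A│   │    ↱ → → → ↓│
│ ╵ ╷ └─┐ ╷ ╶───┬─┐ │
│↓  │   │ │↑ ← ↰│ │↓│
│ ╶─┼─┐ │ └─┬─┐ │ │ │
│↳ ↓│ │ │   │ │↑│ │↓│
├─╴ ╵ │ ├─╴ ╵ │ │ ╵ │
│↓ ↲  │ │     │↑│↓ ↲│
│ ┌─┬─┤ └───┬─┘ │ ┌─┤
│↓│ │ │     │↱ ↑│↓│ │
│ │ │ └───╴ │ ╶─┤ │ │
│↓│ │       │↑ ↰│↓│ │
│ │ └───────┴─╴ │ │ │
│↓│      ↱ → → ↑│↓│ │
│ ├─────┐ ┌─────┤ ╵ │
│↓│↱ → ↓│↑│     │↳ ↓│
│ ╵ ┌─┐ │ └─┐ ╷ └─┐ │
│↳ ↑│ │↓│↑ ↰│ │   │↓│
├───┘ ╵ └─╴ │ │ ╶─┘ │
│      ↳ → ↑│ │    B│
└───────────┴─┴─────┘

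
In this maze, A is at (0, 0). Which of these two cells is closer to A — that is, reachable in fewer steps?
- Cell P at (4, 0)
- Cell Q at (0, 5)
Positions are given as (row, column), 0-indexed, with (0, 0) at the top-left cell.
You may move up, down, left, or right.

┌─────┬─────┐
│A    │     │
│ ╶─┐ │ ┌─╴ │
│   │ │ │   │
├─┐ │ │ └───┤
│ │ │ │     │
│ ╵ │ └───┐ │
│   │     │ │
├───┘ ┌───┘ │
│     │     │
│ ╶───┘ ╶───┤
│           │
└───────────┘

Shortest path A → P at (4, 0): 8 steps
Shortest path A → Q at (0, 5): 23 steps

P is closer (8 steps vs 23 steps).

Path to P:

┌─────┬─────┐
│A → ↓│     │
│ ╶─┐ │ ┌─╴ │
│   │↓│ │   │
├─┐ │ │ └───┤
│ │ │↓│     │
│ ╵ │ └───┐ │
│   │↓    │ │
├───┘ ┌───┘ │
│P ← ↲│     │
│ ╶───┘ ╶───┤
│           │
└───────────┘

Path to Q:

┌─────┬─────┐
│A → ↓│↱ → Q│
│ ╶─┐ │ ┌─╴ │
│   │↓│↑│   │
├─┐ │ │ └───┤
│ │ │↓│↑ ← ↰│
│ ╵ │ └───┐ │
│   │↓    │↑│
├───┘ ┌───┘ │
│↓ ← ↲│↱ → ↑│
│ ╶───┘ ╶───┤
│↳ → → ↑    │
└───────────┘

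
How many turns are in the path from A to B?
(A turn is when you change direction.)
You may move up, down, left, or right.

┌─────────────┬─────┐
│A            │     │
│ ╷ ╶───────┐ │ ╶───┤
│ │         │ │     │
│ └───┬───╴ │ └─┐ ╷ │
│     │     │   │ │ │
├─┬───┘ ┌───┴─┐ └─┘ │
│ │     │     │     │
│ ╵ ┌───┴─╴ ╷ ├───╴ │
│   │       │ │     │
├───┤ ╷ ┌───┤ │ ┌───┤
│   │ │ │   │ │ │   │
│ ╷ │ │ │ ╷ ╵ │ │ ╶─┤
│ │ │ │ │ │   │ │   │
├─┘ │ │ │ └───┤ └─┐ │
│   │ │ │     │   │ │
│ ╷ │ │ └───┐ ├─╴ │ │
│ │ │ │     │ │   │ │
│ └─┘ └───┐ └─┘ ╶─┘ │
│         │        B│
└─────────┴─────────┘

Directions: right, right, right, right, right, right, down, down, right, down, right, right, down, left, left, down, down, down, right, down, left, down, right, right
Number of turns: 12

Solution:

┌─────────────┬─────┐
│A → → → → → ↓│     │
│ ╷ ╶───────┐ │ ╶───┤
│ │         │↓│     │
│ └───┬───╴ │ └─┐ ╷ │
│     │     │↳ ↓│ │ │
├─┬───┘ ┌───┴─┐ └─┘ │
│ │     │     │↳ → ↓│
│ ╵ ┌───┴─╴ ╷ ├───╴ │
│   │       │ │↓ ← ↲│
├───┤ ╷ ┌───┤ │ ┌───┤
│   │ │ │   │ │↓│   │
│ ╷ │ │ │ ╷ ╵ │ │ ╶─┤
│ │ │ │ │ │   │↓│   │
├─┘ │ │ │ └───┤ └─┐ │
│   │ │ │     │↳ ↓│ │
│ ╷ │ │ └───┐ ├─╴ │ │
│ │ │ │     │ │↓ ↲│ │
│ └─┘ └───┐ └─┘ ╶─┘ │
│         │    ↳ → B│
└─────────┴─────────┘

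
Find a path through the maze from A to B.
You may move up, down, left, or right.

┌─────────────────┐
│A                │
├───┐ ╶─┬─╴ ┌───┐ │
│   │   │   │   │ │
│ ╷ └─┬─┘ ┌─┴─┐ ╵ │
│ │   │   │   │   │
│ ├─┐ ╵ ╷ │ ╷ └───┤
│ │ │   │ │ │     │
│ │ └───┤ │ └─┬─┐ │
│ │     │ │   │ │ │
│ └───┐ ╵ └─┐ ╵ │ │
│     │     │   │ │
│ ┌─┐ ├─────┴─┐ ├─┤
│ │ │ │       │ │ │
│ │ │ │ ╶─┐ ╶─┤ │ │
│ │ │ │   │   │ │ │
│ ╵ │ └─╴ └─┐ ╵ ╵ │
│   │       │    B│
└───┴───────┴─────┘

Finding the shortest path through the maze:
Path length: 36 steps
Directions: right → right → right → right → right → down → left → down → left → down → left → up → left → up → left → down → down → down → down → right → right → down → down → down → right → right → up → left → up → right → right → down → right → down → right → right

Solution:

┌─────────────────┐
│A → → → → ↓      │
├───┐ ╶─┬─╴ ┌───┐ │
│↓ ↰│   │↓ ↲│   │ │
│ ╷ └─┬─┘ ┌─┴─┐ ╵ │
│↓│↑ ↰│↓ ↲│   │   │
│ ├─┐ ╵ ╷ │ ╷ └───┤
│↓│ │↑ ↲│ │ │     │
│ │ └───┤ │ └─┬─┐ │
│↓│     │ │   │ │ │
│ └───┐ ╵ └─┐ ╵ │ │
│↳ → ↓│     │   │ │
│ ┌─┐ ├─────┴─┐ ├─┤
│ │ │↓│↱ → ↓  │ │ │
│ │ │ │ ╶─┐ ╶─┤ │ │
│ │ │↓│↑ ↰│↳ ↓│ │ │
│ ╵ │ └─╴ └─┐ ╵ ╵ │
│   │↳ → ↑  │↳ → B│
└───┴───────┴─────┘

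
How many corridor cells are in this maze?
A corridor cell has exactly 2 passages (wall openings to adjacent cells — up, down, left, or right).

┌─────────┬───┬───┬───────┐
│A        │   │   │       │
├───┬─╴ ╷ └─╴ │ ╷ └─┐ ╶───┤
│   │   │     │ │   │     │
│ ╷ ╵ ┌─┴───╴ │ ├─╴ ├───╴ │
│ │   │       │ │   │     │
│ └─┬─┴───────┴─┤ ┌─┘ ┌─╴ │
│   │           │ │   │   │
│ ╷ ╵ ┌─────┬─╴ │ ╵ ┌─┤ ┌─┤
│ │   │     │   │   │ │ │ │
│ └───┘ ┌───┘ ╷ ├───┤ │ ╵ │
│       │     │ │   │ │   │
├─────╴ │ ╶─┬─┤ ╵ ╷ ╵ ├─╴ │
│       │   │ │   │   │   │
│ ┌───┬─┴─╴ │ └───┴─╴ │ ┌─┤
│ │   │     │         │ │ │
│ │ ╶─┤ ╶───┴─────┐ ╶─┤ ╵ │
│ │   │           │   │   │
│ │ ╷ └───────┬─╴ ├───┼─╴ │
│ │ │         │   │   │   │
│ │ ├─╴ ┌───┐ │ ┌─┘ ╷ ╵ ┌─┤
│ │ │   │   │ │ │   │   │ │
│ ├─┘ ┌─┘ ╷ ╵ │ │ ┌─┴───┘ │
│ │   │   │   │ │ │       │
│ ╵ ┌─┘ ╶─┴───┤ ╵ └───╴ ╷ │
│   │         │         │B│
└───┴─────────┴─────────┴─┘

Counting cells with exactly 2 passages:
Total corridor cells: 133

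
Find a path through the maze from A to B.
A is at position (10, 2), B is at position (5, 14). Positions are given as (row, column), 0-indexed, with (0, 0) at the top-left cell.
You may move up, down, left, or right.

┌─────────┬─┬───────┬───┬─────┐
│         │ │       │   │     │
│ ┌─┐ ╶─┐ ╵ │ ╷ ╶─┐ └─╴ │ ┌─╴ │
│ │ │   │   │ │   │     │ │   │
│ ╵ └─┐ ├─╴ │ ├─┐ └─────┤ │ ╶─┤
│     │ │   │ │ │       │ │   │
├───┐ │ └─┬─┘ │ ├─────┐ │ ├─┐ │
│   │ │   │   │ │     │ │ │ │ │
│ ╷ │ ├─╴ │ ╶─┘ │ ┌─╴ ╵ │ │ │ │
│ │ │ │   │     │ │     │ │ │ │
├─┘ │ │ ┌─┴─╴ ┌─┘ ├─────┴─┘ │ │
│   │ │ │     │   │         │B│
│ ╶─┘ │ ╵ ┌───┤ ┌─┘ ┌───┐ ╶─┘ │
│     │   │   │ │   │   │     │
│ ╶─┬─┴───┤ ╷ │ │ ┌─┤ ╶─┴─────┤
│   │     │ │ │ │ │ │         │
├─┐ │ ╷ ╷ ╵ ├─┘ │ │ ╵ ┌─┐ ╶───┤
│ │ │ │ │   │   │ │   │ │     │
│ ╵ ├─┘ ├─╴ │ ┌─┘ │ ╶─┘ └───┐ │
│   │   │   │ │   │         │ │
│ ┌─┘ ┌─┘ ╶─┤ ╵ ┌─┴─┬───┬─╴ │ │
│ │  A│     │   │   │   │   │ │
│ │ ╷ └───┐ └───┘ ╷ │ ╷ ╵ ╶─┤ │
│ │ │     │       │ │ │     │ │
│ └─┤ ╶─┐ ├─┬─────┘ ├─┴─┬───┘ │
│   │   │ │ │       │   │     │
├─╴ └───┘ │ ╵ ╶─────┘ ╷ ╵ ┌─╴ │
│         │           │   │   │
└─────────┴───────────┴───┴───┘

Finding the shortest path from (10, 2) to (5, 14):
Path length: 87 steps
Directions: down → right → right → down → down → left → left → left → up → left → up → up → up → right → up → up → left → up → right → right → up → up → up → up → left → left → up → up → right → right → down → right → down → down → right → down → left → down → down → right → up → right → right → up → left → up → right → up → up → up → right → down → right → down → right → right → right → down → down → left → up → left → left → down → down → left → down → down → down → left → down → down → right → up → right → up → up → up → right → up → right → right → right → down → right → right → up

Solution:

┌─────────┬─┬───────┬───┬─────┐
│↱ → ↓    │ │↱ ↓    │   │     │
│ ┌─┐ ╶─┐ ╵ │ ╷ ╶─┐ └─╴ │ ┌─╴ │
│↑│ │↳ ↓│   │↑│↳ ↓│     │ │   │
│ ╵ └─┐ ├─╴ │ ├─┐ └─────┤ │ ╶─┤
│↑ ← ↰│↓│   │↑│ │↳ → → ↓│ │   │
├───┐ │ └─┬─┘ │ ├─────┐ │ ├─┐ │
│   │↑│↳ ↓│↱ ↑│ │↓ ← ↰│↓│ │ │ │
│ ╷ │ ├─╴ │ ╶─┘ │ ┌─╴ ╵ │ │ │ │
│ │ │↑│↓ ↲│↑ ↰  │↓│  ↑ ↲│ │ │ │
├─┘ │ │ ┌─┴─╴ ┌─┘ ├─────┴─┘ │ │
│   │↑│↓│↱ → ↑│↓ ↲│↱ → → ↓  │B│
│ ╶─┘ │ ╵ ┌───┤ ┌─┘ ┌───┐ ╶─┘ │
│↱ → ↑│↳ ↑│   │↓│↱ ↑│   │↳ → ↑│
│ ╶─┬─┴───┤ ╷ │ │ ┌─┤ ╶─┴─────┤
│↑ ↰│     │ │ │↓│↑│ │         │
├─┐ │ ╷ ╷ ╵ ├─┘ │ │ ╵ ┌─┐ ╶───┤
│ │↑│ │ │   │↓ ↲│↑│   │ │     │
│ ╵ ├─┘ ├─╴ │ ┌─┘ │ ╶─┘ └───┐ │
│↱ ↑│   │   │↓│↱ ↑│         │ │
│ ┌─┘ ┌─┘ ╶─┤ ╵ ┌─┴─┬───┬─╴ │ │
│↑│  A│     │↳ ↑│   │   │   │ │
│ │ ╷ └───┐ └───┘ ╷ │ ╷ ╵ ╶─┤ │
│↑│ │↳ → ↓│       │ │ │     │ │
│ └─┤ ╶─┐ ├─┬─────┘ ├─┴─┬───┘ │
│↑ ↰│   │↓│ │       │   │     │
├─╴ └───┘ │ ╵ ╶─────┘ ╷ ╵ ┌─╴ │
│  ↑ ← ← ↲│           │   │   │
└─────────┴───────────┴───┴───┘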